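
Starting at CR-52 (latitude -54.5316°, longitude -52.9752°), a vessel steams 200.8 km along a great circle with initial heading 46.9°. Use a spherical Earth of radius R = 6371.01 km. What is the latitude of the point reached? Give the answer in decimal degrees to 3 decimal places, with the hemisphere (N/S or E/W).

53.277°S

δ = d/R = 200.8/6371.01 = 0.031518 rad
φ₂ = arcsin(sin φ₁ cos δ + cos φ₁ sin δ cos θ)
   = arcsin(-0.81444·0.99950 + 0.58025·0.03151·0.68327) = -53.27716°
λ₂ = λ₁ + atan2(sin θ sin δ cos φ₁, cos δ − sin φ₁ sin φ₂) = -50.76988°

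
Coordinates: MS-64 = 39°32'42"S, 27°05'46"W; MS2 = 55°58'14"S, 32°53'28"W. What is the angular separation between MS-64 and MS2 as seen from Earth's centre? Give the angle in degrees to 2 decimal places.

MS-64: φ = -39.54500°, λ = -27.09611°
MS2: φ = -55.97056°, λ = -32.89111°
Δφ = -16.4256°,  Δλ = -5.7950°
a = sin²(Δφ/2) + cos φ₁ cos φ₂ sin²(Δλ/2) = 0.021509
c = 2·arcsin(√a) = 0.294379 rad = 16.8667°

16.87°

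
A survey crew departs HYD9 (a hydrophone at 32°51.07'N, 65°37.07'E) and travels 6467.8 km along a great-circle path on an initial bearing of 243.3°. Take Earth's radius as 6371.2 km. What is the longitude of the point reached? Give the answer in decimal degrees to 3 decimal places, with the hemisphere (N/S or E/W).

HYD9: φ = +32.85117°, λ = +65.61783°
δ = d/R = 6467.8/6371.2 = 1.015162 rad
φ₂ = arcsin(sin φ₁ cos δ + cos φ₁ sin δ cos θ)
   = arcsin(0.54246·0.52748 + 0.84008·0.84957·-0.44932) = -1.97963°
λ₂ = λ₁ + atan2(sin θ sin δ cos φ₁, cos δ − sin φ₁ sin φ₂) = 16.20375°

16.204°E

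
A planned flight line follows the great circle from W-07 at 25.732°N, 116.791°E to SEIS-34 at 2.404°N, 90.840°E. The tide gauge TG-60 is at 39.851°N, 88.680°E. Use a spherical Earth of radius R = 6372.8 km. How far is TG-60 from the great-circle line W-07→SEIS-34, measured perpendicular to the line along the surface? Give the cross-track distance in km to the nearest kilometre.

2957 km

δ₁₃ = central angle W-07→TG-60 = 0.477363 rad  (haversine)
θ₁₃ = bearing W-07→TG-60 = 308.063°,  θ₁₂ = bearing W-07→SEIS-34 = 231.142°
dₓₜ = R·arcsin(sin δ₁₃ · sin(θ₁₃ − θ₁₂)) = 6372.8·arcsin(0.45944·sin(76.920°)) = 2956.910 km
|dₓₜ| = 2956.910 km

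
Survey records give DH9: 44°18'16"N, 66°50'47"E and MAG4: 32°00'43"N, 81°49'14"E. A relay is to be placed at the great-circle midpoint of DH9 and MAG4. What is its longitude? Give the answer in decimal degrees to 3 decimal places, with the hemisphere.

74.971°E

DH9: φ = +44.30444°, λ = +66.84639°
MAG4: φ = +32.01194°, λ = +81.82056°
Bx = cos φ₂ cos Δλ = 0.819144,  By = cos φ₂ sin Δλ = 0.219093
φₘ = atan2(sin φ₁ + sin φ₂, √((cos φ₁ + Bx)² + By²)) = 38.39504°
λₘ = λ₁ + atan2(By, cos φ₁ + Bx) = 74.97058°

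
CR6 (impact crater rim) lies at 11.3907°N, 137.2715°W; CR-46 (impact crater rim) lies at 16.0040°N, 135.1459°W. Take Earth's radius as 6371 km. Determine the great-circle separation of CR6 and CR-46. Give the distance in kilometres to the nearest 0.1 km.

Δφ = 4.6133°,  Δλ = 2.1256°
a = sin²(Δφ/2) + cos φ₁ cos φ₂ sin²(Δλ/2) = 0.001944
c = 2·arcsin(√a) = 0.088212 rad = 5.0542°
d = R·c = 6371 × 0.088212 = 562.0 km

562.0 km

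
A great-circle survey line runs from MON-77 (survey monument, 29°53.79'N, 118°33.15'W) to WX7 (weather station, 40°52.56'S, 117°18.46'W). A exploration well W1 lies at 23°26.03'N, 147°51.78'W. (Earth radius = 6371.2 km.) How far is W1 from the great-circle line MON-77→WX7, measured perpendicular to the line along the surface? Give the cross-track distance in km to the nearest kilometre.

2974 km

MON-77: φ = +29.89650°, λ = -118.55250°
WX7: φ = -40.87600°, λ = -117.30767°
W1: φ = +23.43383°, λ = -147.86300°
δ₁₃ = central angle MON-77→W1 = 0.469455 rad  (haversine)
θ₁₃ = bearing MON-77→W1 = 263.143°,  θ₁₂ = bearing MON-77→WX7 = 179.003°
dₓₜ = R·arcsin(sin δ₁₃ · sin(θ₁₃ − θ₁₂)) = 6371.2·arcsin(0.45240·sin(84.140°)) = 2974.115 km
|dₓₜ| = 2974.115 km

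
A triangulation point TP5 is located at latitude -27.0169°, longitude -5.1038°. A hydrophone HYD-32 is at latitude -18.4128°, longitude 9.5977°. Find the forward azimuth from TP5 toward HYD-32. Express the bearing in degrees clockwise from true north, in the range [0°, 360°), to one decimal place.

60.6°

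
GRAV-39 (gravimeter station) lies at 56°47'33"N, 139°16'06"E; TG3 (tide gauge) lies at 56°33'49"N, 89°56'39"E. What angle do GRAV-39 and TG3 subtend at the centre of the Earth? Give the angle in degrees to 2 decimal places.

GRAV-39: φ = +56.79250°, λ = +139.26833°
TG3: φ = +56.56361°, λ = +89.94417°
Δφ = -0.2289°,  Δλ = -49.3242°
a = sin²(Δφ/2) + cos φ₁ cos φ₂ sin²(Δλ/2) = 0.052546
c = 2·arcsin(√a) = 0.462571 rad = 26.5034°

26.50°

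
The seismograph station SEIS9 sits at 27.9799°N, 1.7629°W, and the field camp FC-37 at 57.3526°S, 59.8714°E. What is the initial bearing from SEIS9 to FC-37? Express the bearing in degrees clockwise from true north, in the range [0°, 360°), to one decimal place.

Δλ = 61.6343°
y = sin Δλ · cos φ₂ = 0.474695
x = cos φ₁ sin φ₂ − sin φ₁ cos φ₂ cos Δλ = -0.863832
θ = atan2(y, x) = 151.2102° → 151.2102° (mod 360°)

151.2°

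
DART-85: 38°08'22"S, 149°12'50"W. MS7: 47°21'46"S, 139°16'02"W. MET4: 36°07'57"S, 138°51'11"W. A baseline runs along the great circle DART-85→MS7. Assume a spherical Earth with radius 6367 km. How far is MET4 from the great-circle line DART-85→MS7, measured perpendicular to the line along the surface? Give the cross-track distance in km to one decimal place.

857.8 km

DART-85: φ = -38.13944°, λ = -149.21389°
MS7: φ = -47.36278°, λ = -139.26722°
MET4: φ = -36.13250°, λ = -138.85306°
δ₁₃ = central angle DART-85→MET4 = 0.148264 rad  (haversine)
θ₁₃ = bearing DART-85→MET4 = 79.513°,  θ₁₂ = bearing DART-85→MS7 = 144.916°
dₓₜ = R·arcsin(sin δ₁₃ · sin(θ₁₃ − θ₁₂)) = 6367·arcsin(0.14772·sin(-65.403°)) = -857.789 km
|dₓₜ| = 857.789 km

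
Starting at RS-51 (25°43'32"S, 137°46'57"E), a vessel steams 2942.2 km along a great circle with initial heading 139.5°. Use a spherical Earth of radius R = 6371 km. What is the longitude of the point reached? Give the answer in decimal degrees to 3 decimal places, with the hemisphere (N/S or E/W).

161.475°E

RS-51: φ = -25.72556°, λ = +137.78250°
δ = d/R = 2942.2/6371 = 0.461811 rad
φ₂ = arcsin(sin φ₁ cos δ + cos φ₁ sin δ cos θ)
   = arcsin(-0.43406·0.89525 + 0.90088·0.44557·-0.76041) = -43.93358°
λ₂ = λ₁ + atan2(sin θ sin δ cos φ₁, cos δ − sin φ₁ sin φ₂) = 161.47506°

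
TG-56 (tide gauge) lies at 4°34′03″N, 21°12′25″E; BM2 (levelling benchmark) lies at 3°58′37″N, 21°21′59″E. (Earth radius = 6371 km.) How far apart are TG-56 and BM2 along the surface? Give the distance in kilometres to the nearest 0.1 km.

TG-56: φ = +4.56750°, λ = +21.20694°
BM2: φ = +3.97694°, λ = +21.36639°
Δφ = -0.5906°,  Δλ = 0.1594°
a = sin²(Δφ/2) + cos φ₁ cos φ₂ sin²(Δλ/2) = 0.000028
c = 2·arcsin(√a) = 0.010674 rad = 0.6116°
d = R·c = 6371 × 0.010674 = 68.0 km

68.0 km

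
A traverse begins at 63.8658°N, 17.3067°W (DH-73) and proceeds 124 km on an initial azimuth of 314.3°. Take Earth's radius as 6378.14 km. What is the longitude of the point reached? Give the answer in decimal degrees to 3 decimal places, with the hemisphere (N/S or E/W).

19.168°W

δ = d/R = 124/6378.14 = 0.019441 rad
φ₂ = arcsin(sin φ₁ cos δ + cos φ₁ sin δ cos θ)
   = arcsin(0.89776·0.99981 + 0.44048·0.01944·0.69842) = 64.63212°
λ₂ = λ₁ + atan2(sin θ sin δ cos φ₁, cos δ − sin φ₁ sin φ₂) = -19.16770°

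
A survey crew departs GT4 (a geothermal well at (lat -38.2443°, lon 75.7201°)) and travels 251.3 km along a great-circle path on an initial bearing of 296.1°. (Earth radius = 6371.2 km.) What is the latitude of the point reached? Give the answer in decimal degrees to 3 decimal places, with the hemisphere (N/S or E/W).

37.222°S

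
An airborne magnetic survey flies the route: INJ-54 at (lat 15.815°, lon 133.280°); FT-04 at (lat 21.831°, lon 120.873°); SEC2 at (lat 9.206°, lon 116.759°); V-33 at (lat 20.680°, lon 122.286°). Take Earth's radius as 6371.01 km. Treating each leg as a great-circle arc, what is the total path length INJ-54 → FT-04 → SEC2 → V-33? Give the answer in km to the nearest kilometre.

4344 km

INJ-54→FT-04: c = 0.230141 rad, d = 1466.23 km
FT-04→SEC2: c = 0.230902 rad, d = 1471.08 km
SEC2→V-33: c = 0.220804 rad, d = 1406.75 km
Total = 1466.23 + 1471.08 + 1406.75 = 4344.06 km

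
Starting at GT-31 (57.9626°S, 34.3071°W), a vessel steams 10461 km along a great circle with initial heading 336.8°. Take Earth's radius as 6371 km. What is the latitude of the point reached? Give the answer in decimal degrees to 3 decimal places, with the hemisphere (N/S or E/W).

δ = d/R = 10461/6371 = 1.641971 rad
φ₂ = arcsin(sin φ₁ cos δ + cos φ₁ sin δ cos θ)
   = arcsin(-0.84770·-0.07112 + 0.53047·0.99747·0.91914) = 33.13586°
λ₂ = λ₁ + atan2(sin θ sin δ cos φ₁, cos δ − sin φ₁ sin φ₂) = -62.29314°

33.136°N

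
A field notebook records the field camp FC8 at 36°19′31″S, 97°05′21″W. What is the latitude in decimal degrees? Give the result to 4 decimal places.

36.3253°S

36° + 19′/60 + 31″/3600 = 36 + 0.31667 + 0.00861 = 36.3253°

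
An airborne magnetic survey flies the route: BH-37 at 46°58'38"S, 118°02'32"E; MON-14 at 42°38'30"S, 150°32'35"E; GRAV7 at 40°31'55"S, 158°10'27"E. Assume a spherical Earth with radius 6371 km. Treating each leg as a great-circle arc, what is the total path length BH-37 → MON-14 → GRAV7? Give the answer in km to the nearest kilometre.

BH-37: φ = -46.97722°, λ = +118.04222°
MON-14: φ = -42.64167°, λ = +150.54306°
GRAV7: φ = -40.53194°, λ = +158.17417°
BH-37→MON-14: c = 0.406442 rad, d = 2589.44 km
MON-14→GRAV7: c = 0.106157 rad, d = 676.33 km
Total = 2589.44 + 676.33 = 3265.77 km

3266 km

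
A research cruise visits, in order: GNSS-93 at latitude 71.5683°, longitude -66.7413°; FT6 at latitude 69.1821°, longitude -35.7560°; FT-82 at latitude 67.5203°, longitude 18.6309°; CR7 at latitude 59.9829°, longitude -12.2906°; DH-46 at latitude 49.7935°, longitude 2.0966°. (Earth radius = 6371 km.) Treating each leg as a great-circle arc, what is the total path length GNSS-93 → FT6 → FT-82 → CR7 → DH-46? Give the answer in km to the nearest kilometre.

6502 km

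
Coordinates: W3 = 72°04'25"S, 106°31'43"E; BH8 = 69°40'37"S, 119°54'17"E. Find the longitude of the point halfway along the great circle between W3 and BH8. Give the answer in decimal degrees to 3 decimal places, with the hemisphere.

113.622°E

W3: φ = -72.07361°, λ = +106.52861°
BH8: φ = -69.67694°, λ = +119.90472°
Bx = cos φ₂ cos Δλ = 0.337891,  By = cos φ₂ sin Δλ = 0.080348
φₘ = atan2(sin φ₁ + sin φ₂, √((cos φ₁ + Bx)² + By²)) = -70.99562°
λₘ = λ₁ + atan2(By, cos φ₁ + Bx) = 113.62195°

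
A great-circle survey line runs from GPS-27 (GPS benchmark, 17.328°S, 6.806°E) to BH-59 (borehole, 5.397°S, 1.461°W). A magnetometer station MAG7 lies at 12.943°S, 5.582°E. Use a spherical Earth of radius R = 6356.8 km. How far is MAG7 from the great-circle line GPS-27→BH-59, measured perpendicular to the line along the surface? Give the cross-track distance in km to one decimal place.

171.0 km

δ₁₃ = central angle GPS-27→MAG7 = 0.079261 rad  (haversine)
θ₁₃ = bearing GPS-27→MAG7 = 344.756°,  θ₁₂ = bearing GPS-27→BH-59 = 324.896°
dₓₜ = R·arcsin(sin δ₁₃ · sin(θ₁₃ − θ₁₂)) = 6356.8·arcsin(0.07918·sin(19.859°)) = 171.005 km
|dₓₜ| = 171.005 km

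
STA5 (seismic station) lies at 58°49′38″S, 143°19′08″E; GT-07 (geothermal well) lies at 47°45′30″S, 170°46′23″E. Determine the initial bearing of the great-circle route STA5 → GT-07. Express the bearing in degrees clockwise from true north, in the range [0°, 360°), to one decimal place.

STA5: φ = -58.82722°, λ = +143.31889°
GT-07: φ = -47.75833°, λ = +170.77306°
Δλ = 27.4542°
y = sin Δλ · cos φ₂ = 0.309938
x = cos φ₁ sin φ₂ − sin φ₁ cos φ₂ cos Δλ = 0.127211
θ = atan2(y, x) = 67.6848° → 67.6848° (mod 360°)

67.7°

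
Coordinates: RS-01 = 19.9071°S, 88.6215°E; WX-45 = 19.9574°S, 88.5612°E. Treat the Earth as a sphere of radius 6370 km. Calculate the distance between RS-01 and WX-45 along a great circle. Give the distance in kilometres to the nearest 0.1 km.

Δφ = -0.0503°,  Δλ = -0.0603°
a = sin²(Δφ/2) + cos φ₁ cos φ₂ sin²(Δλ/2) = 0.000000
c = 2·arcsin(√a) = 0.001323 rad = 0.0758°
d = R·c = 6370 × 0.001323 = 8.4 km

8.4 km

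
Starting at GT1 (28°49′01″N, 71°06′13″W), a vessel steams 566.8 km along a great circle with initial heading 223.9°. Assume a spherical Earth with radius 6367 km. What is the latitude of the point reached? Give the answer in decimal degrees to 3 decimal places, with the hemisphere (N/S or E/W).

25.086°N

GT1: φ = +28.81694°, λ = -71.10361°
δ = d/R = 566.8/6367 = 0.089022 rad
φ₂ = arcsin(sin φ₁ cos δ + cos φ₁ sin δ cos θ)
   = arcsin(0.48201·0.99604 + 0.87616·0.08890·-0.72055) = 25.08594°
λ₂ = λ₁ + atan2(sin θ sin δ cos φ₁, cos δ − sin φ₁ sin φ₂) = -75.00656°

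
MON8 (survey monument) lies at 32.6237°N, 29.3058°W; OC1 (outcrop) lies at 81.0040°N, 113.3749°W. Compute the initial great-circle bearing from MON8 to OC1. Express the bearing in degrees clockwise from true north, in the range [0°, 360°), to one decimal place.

349.3°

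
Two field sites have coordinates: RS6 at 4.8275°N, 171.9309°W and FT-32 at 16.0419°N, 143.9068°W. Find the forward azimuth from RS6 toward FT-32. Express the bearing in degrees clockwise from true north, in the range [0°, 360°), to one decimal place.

65.7°

Δλ = 28.0241°
y = sin Δλ · cos φ₂ = 0.451547
x = cos φ₁ sin φ₂ − sin φ₁ cos φ₂ cos Δλ = 0.203964
θ = atan2(y, x) = 65.6913° → 65.6913° (mod 360°)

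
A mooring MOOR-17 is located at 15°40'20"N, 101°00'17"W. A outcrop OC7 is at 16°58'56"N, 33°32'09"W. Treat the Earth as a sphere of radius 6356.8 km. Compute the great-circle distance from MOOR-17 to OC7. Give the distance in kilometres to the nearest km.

7147 km

MOOR-17: φ = +15.67222°, λ = -101.00472°
OC7: φ = +16.98222°, λ = -33.53583°
Δφ = 1.3100°,  Δλ = 67.4689°
a = sin²(Δφ/2) + cos φ₁ cos φ₂ sin²(Δλ/2) = 0.284124
c = 2·arcsin(√a) = 1.124363 rad = 64.4213°
d = R·c = 6356.8 × 1.124363 = 7147.4 km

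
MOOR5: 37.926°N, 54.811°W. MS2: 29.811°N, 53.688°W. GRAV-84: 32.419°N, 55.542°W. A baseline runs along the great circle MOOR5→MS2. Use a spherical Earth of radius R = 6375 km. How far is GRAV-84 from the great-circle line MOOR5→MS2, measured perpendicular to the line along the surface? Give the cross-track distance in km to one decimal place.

δ₁₃ = central angle MOOR5→GRAV-84 = 0.096678 rad  (haversine)
θ₁₃ = bearing MOOR5→GRAV-84 = 186.406°,  θ₁₂ = bearing MOOR5→MS2 = 173.126°
dₓₜ = R·arcsin(sin δ₁₃ · sin(θ₁₃ − θ₁₂)) = 6375·arcsin(0.09653·sin(13.280°)) = 141.367 km
|dₓₜ| = 141.367 km

141.4 km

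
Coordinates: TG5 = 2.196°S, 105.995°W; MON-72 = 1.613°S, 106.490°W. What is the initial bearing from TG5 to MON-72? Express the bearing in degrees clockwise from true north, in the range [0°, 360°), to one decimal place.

Δλ = -0.4950°
y = sin Δλ · cos φ₂ = -0.008636
x = cos φ₁ sin φ₂ − sin φ₁ cos φ₂ cos Δλ = 0.010174
θ = atan2(y, x) = -40.3260° → 319.6740° (mod 360°)

319.7°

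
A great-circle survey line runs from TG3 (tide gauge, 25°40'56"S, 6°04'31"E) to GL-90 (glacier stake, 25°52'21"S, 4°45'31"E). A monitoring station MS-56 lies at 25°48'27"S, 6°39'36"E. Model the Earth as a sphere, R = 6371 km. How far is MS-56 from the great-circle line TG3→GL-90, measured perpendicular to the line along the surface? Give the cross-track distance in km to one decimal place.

23.4 km

TG3: φ = -25.68222°, λ = +6.07528°
GL-90: φ = -25.87250°, λ = +4.75861°
MS-56: φ = -25.80750°, λ = +6.66000°
δ₁₃ = central angle TG3→MS-56 = 0.009449 rad  (haversine)
θ₁₃ = bearing TG3→MS-56 = 103.507°,  θ₁₂ = bearing TG3→GL-90 = 260.597°
dₓₜ = R·arcsin(sin δ₁₃ · sin(θ₁₃ − θ₁₂)) = 6371·arcsin(0.00945·sin(-157.090°)) = -23.434 km
|dₓₜ| = 23.434 km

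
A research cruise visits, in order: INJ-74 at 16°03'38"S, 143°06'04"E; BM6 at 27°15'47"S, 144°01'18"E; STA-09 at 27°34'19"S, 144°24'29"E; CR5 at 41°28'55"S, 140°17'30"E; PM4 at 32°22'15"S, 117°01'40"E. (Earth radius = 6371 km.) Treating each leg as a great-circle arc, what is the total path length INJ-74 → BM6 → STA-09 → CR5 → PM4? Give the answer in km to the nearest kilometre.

INJ-74: φ = -16.06056°, λ = +143.10111°
BM6: φ = -27.26306°, λ = +144.02167°
STA-09: φ = -27.57194°, λ = +144.40806°
CR5: φ = -41.48194°, λ = +140.29167°
PM4: φ = -32.37083°, λ = +117.02778°
INJ-74→BM6: c = 0.196087 rad, d = 1249.27 km
BM6→STA-09: c = 0.008056 rad, d = 51.32 km
STA-09→CR5: c = 0.249802 rad, d = 1591.49 km
CR5→PM4: c = 0.359883 rad, d = 2292.81 km
Total = 1249.27 + 51.32 + 1591.49 + 2292.81 = 5184.90 km

5185 km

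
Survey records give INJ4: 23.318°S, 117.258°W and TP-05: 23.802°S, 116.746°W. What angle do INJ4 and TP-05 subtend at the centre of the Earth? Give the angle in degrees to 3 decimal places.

0.674°

Δφ = -0.4840°,  Δλ = 0.5120°
a = sin²(Δφ/2) + cos φ₁ cos φ₂ sin²(Δλ/2) = 0.000035
c = 2·arcsin(√a) = 0.011767 rad = 0.6742°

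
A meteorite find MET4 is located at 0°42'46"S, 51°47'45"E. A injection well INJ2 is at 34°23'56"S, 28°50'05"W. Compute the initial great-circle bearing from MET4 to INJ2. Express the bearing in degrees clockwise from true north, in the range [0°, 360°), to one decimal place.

235.3°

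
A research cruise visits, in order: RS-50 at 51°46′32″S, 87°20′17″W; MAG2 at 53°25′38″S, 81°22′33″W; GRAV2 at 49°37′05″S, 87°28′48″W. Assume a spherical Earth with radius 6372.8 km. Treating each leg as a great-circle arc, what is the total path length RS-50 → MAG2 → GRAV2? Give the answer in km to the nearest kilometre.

1040 km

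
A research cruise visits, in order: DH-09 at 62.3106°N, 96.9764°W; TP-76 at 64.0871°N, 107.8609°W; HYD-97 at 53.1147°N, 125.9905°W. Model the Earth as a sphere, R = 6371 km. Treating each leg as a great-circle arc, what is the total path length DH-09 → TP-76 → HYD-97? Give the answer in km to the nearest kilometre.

DH-09→TP-76: c = 0.090958 rad, d = 579.49 km
TP-76→HYD-97: c = 0.250868 rad, d = 1598.28 km
Total = 579.49 + 1598.28 = 2177.77 km

2178 km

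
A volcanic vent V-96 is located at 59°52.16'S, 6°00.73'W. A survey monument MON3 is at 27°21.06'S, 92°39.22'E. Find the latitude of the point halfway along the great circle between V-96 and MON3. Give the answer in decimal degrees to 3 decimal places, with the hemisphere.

V-96: φ = -59.86933°, λ = -6.01217°
MON3: φ = -27.35100°, λ = +92.65367°
Bx = cos φ₂ cos Δλ = -0.133828,  By = cos φ₂ sin Δλ = 0.878069
φₘ = atan2(sin φ₁ + sin φ₂, √((cos φ₁ + Bx)² + By²)) = -54.28576°
λₘ = λ₁ + atan2(By, cos φ₁ + Bx) = 61.24109°

54.286°S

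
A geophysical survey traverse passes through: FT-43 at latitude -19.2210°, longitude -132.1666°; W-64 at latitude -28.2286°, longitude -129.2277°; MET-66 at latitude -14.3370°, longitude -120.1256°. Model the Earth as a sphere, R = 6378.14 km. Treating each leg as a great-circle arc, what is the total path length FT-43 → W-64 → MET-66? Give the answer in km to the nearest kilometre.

FT-43→W-64: c = 0.164053 rad, d = 1046.36 km
W-64→MET-66: c = 0.283784 rad, d = 1810.01 km
Total = 1046.36 + 1810.01 = 2856.37 km

2856 km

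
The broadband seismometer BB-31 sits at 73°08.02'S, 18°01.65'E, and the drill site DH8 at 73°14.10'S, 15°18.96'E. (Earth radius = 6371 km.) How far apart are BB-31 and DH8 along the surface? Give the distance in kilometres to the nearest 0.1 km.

BB-31: φ = -73.13367°, λ = +18.02750°
DH8: φ = -73.23500°, λ = +15.31600°
Δφ = -0.1013°,  Δλ = -2.7115°
a = sin²(Δφ/2) + cos φ₁ cos φ₂ sin²(Δλ/2) = 0.000048
c = 2·arcsin(√a) = 0.013803 rad = 0.7909°
d = R·c = 6371 × 0.013803 = 87.9 km

87.9 km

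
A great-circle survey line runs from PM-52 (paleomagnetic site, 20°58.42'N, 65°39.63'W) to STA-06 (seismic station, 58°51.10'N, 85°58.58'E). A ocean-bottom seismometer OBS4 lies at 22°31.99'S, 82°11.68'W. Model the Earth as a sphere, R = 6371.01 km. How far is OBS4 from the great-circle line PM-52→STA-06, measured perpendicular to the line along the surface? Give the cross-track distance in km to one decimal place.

PM-52: φ = +20.97367°, λ = -65.66050°
STA-06: φ = +58.85167°, λ = +85.97633°
OBS4: φ = -22.53317°, λ = -82.19467°
δ₁₃ = central angle PM-52→OBS4 = 0.809819 rad  (haversine)
θ₁₃ = bearing PM-52→OBS4 = 201.284°,  θ₁₂ = bearing PM-52→STA-06 = 14.328°
dₓₜ = R·arcsin(sin δ₁₃ · sin(θ₁₃ − θ₁₂)) = 6371.01·arcsin(0.72416·sin(186.956°)) = -559.428 km
|dₓₜ| = 559.428 km

559.4 km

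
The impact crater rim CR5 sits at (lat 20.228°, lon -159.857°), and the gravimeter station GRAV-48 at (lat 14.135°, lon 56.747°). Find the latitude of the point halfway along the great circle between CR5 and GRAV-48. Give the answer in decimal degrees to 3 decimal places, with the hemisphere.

Bx = cos φ₂ cos Δλ = -0.778470,  By = cos φ₂ sin Δλ = -0.578227
φₘ = atan2(sin φ₁ + sin φ₂, √((cos φ₁ + Bx)² + By²)) = 44.52077°
λₘ = λ₁ + atan2(By, cos φ₁ + Bx) = 125.59674°

44.521°N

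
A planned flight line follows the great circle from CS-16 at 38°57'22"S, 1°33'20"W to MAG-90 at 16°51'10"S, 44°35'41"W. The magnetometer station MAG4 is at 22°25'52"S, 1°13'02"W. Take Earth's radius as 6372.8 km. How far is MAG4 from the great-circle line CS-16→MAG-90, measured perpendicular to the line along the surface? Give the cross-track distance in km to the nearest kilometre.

1755 km

CS-16: φ = -38.95611°, λ = -1.55556°
MAG-90: φ = -16.85278°, λ = -44.59472°
MAG4: φ = -22.43111°, λ = -1.21722°
δ₁₃ = central angle CS-16→MAG4 = 0.288460 rad  (haversine)
θ₁₃ = bearing CS-16→MAG4 = 1.099°,  θ₁₂ = bearing CS-16→MAG-90 = 288.168°
dₓₜ = R·arcsin(sin δ₁₃ · sin(θ₁₃ − θ₁₂)) = 6372.8·arcsin(0.28448·sin(-287.068°)) = 1755.166 km
|dₓₜ| = 1755.166 km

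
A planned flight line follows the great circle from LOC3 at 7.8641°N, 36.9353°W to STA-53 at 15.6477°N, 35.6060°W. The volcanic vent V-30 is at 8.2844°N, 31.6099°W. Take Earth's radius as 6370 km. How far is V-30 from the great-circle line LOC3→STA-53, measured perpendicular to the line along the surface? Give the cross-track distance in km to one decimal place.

569.8 km

δ₁₃ = central angle LOC3→V-30 = 0.092315 rad  (haversine)
θ₁₃ = bearing LOC3→V-30 = 85.071°,  θ₁₂ = bearing LOC3→STA-53 = 9.364°
dₓₜ = R·arcsin(sin δ₁₃ · sin(θ₁₃ − θ₁₂)) = 6370·arcsin(0.09218·sin(75.707°)) = 569.798 km
|dₓₜ| = 569.798 km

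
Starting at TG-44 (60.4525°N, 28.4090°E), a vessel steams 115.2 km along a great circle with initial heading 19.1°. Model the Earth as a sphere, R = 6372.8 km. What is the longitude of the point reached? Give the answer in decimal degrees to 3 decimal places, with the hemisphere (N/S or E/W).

29.118°E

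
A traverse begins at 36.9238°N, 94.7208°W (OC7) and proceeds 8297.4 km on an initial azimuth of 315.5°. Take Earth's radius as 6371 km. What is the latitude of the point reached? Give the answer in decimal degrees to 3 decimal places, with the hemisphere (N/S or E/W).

45.162°N

δ = d/R = 8297.4/6371 = 1.302370 rad
φ₂ = arcsin(sin φ₁ cos δ + cos φ₁ sin δ cos θ)
   = arcsin(0.60075·0.26521 + 0.79944·0.96419·0.71325) = 45.16227°
λ₂ = λ₁ + atan2(sin θ sin δ cos φ₁, cos δ − sin φ₁ sin φ₂) = 158.70619°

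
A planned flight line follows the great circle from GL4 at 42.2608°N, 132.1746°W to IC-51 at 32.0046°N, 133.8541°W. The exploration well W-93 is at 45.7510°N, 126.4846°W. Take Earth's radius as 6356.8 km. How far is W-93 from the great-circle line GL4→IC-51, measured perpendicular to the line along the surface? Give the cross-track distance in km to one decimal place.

380.2 km

δ₁₃ = central angle GL4→W-93 = 0.093835 rad  (haversine)
θ₁₃ = bearing GL4→W-93 = 47.592°,  θ₁₂ = bearing GL4→IC-51 = 187.957°
dₓₜ = R·arcsin(sin δ₁₃ · sin(θ₁₃ − θ₁₂)) = 6356.8·arcsin(0.09370·sin(-140.366°)) = -380.160 km
|dₓₜ| = 380.160 km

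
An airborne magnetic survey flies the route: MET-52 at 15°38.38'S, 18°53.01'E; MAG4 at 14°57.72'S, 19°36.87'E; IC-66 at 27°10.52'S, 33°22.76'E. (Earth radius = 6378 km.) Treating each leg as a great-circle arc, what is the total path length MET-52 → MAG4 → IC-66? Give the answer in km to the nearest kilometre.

MET-52: φ = -15.63967°, λ = +18.88350°
MAG4: φ = -14.96200°, λ = +19.61450°
IC-66: φ = -27.17533°, λ = +33.37933°
MET-52→MAG4: c = 0.017068 rad, d = 108.86 km
MAG4→IC-66: c = 0.308850 rad, d = 1969.85 km
Total = 108.86 + 1969.85 = 2078.71 km

2079 km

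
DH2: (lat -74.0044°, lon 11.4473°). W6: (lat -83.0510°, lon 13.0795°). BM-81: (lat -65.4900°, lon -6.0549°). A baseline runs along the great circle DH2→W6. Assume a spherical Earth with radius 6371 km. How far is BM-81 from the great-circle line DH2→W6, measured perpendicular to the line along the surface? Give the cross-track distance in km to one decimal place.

δ₁₃ = central angle DH2→BM-81 = 0.180877 rad  (haversine)
θ₁₃ = bearing DH2→BM-81 = 316.088°,  θ₁₂ = bearing DH2→W6 = 178.745°
dₓₜ = R·arcsin(sin δ₁₃ · sin(θ₁₃ − θ₁₂)) = 6371·arcsin(0.17989·sin(137.344°)) = 778.529 km
|dₓₜ| = 778.529 km

778.5 km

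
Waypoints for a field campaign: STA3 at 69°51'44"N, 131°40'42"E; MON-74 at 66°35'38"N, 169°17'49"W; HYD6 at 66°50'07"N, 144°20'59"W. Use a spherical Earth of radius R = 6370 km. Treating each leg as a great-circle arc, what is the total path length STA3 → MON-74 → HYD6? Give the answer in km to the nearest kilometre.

STA3: φ = +69.86222°, λ = +131.67833°
MON-74: φ = +66.59389°, λ = -169.29694°
HYD6: φ = +66.83528°, λ = -144.34972°
STA3→MON-74: c = 0.370910 rad, d = 2362.70 km
MON-74→HYD6: c = 0.171025 rad, d = 1089.43 km
Total = 2362.70 + 1089.43 = 3452.12 km

3452 km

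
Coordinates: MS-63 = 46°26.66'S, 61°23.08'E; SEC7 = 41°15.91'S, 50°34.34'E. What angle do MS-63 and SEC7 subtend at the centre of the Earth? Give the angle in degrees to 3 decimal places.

9.347°

MS-63: φ = -46.44433°, λ = +61.38467°
SEC7: φ = -41.26517°, λ = +50.57233°
Δφ = 5.1792°,  Δλ = -10.8123°
a = sin²(Δφ/2) + cos φ₁ cos φ₂ sin²(Δλ/2) = 0.006639
c = 2·arcsin(√a) = 0.163140 rad = 9.3472°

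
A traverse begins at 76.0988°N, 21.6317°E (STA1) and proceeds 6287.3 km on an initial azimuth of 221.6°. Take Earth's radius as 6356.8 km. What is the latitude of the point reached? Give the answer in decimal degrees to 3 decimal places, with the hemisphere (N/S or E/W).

δ = d/R = 6287.3/6356.8 = 0.989067 rad
φ₂ = arcsin(sin φ₁ cos δ + cos φ₁ sin δ cos θ)
   = arcsin(0.97071·0.54947 + 0.24025·0.83551·-0.74780) = 22.53641°
λ₂ = λ₁ + atan2(sin θ sin δ cos φ₁, cos δ − sin φ₁ sin φ₂) = -15.27990°

22.536°N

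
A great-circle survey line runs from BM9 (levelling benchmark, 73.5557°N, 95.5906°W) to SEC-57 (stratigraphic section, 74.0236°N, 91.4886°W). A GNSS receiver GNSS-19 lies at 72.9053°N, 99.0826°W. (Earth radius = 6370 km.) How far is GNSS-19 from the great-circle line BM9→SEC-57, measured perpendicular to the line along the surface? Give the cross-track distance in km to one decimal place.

16.2 km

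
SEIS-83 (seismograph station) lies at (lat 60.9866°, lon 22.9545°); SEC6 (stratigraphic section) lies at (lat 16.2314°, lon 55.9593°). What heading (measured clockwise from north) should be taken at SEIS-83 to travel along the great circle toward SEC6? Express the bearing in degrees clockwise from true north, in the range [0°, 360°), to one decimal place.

Δλ = 33.0048°
y = sin Δλ · cos φ₂ = 0.522998
x = cos φ₁ sin φ₂ − sin φ₁ cos φ₂ cos Δλ = -0.568581
θ = atan2(y, x) = 137.3912° → 137.3912° (mod 360°)

137.4°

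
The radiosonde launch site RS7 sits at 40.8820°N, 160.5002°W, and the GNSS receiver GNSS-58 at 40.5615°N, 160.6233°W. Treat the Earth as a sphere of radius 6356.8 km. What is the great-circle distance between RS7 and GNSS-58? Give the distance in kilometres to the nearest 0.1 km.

Δφ = -0.3205°,  Δλ = -0.1231°
a = sin²(Δφ/2) + cos φ₁ cos φ₂ sin²(Δλ/2) = 0.000008
c = 2·arcsin(√a) = 0.005826 rad = 0.3338°
d = R·c = 6356.8 × 0.005826 = 37.0 km

37.0 km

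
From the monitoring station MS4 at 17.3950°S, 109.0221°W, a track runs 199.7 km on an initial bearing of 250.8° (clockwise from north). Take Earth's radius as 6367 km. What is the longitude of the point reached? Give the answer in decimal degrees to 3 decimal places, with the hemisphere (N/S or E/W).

δ = d/R = 199.7/6367 = 0.031365 rad
φ₂ = arcsin(sin φ₁ cos δ + cos φ₁ sin δ cos θ)
   = arcsin(-0.29896·0.99951 + 0.95427·0.03136·-0.32887) = -17.97801°
λ₂ = λ₁ + atan2(sin θ sin δ cos φ₁, cos δ − sin φ₁ sin φ₂) = -110.80632°

110.806°W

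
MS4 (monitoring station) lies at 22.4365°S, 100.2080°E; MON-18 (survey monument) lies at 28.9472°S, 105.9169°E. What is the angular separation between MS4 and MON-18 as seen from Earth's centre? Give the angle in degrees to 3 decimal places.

8.295°

Δφ = -6.5107°,  Δλ = 5.7089°
a = sin²(Δφ/2) + cos φ₁ cos φ₂ sin²(Δλ/2) = 0.005230
c = 2·arcsin(√a) = 0.144771 rad = 8.2947°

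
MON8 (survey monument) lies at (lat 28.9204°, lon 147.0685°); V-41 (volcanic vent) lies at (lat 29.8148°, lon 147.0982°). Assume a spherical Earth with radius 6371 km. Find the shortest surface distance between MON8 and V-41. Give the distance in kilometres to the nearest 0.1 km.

Δφ = 0.8944°,  Δλ = 0.0297°
a = sin²(Δφ/2) + cos φ₁ cos φ₂ sin²(Δλ/2) = 0.000061
c = 2·arcsin(√a) = 0.015617 rad = 0.8948°
d = R·c = 6371 × 0.015617 = 99.5 km

99.5 km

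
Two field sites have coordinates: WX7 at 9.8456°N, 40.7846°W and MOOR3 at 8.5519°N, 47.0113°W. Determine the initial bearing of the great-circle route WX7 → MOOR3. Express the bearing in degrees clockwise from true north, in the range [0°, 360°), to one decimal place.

Δλ = -6.2267°
y = sin Δλ · cos φ₂ = -0.107257
x = cos φ₁ sin φ₂ − sin φ₁ cos φ₂ cos Δλ = -0.021580
θ = atan2(y, x) = -101.3759° → 258.6241° (mod 360°)

258.6°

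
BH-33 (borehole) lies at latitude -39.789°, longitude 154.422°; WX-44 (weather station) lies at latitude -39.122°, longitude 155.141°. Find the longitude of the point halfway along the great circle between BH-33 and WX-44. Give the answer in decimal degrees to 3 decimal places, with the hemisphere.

154.783°E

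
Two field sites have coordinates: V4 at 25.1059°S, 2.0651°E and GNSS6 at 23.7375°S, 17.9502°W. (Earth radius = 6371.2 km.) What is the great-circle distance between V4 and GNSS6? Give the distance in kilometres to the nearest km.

Δφ = 1.3684°,  Δλ = -20.0153°
a = sin²(Δφ/2) + cos φ₁ cos φ₂ sin²(Δλ/2) = 0.025175
c = 2·arcsin(√a) = 0.318682 rad = 18.2591°
d = R·c = 6371.2 × 0.318682 = 2030.4 km

2030 km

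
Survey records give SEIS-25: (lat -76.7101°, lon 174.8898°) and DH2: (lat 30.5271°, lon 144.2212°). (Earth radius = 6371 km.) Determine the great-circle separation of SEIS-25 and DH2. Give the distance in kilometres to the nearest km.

Δφ = 107.2372°,  Δλ = -30.6686°
a = sin²(Δφ/2) + cos φ₁ cos φ₂ sin²(Δλ/2) = 0.662012
c = 2·arcsin(√a) = 1.900776 rad = 108.9065°
d = R·c = 6371 × 1.900776 = 12109.8 km

12110 km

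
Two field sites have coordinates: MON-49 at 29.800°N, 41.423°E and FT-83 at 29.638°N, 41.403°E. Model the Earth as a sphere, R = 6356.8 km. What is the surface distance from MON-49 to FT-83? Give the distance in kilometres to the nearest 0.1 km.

Δφ = -0.1620°,  Δλ = -0.0200°
a = sin²(Δφ/2) + cos φ₁ cos φ₂ sin²(Δλ/2) = 0.000002
c = 2·arcsin(√a) = 0.002844 rad = 0.1629°
d = R·c = 6356.8 × 0.002844 = 18.1 km

18.1 km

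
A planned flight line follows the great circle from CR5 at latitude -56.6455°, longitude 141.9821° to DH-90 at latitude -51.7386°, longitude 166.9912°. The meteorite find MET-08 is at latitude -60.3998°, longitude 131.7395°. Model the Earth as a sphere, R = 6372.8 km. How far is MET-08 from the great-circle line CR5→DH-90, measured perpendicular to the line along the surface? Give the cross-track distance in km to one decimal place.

δ₁₃ = central angle CR5→MET-08 = 0.113850 rad  (haversine)
θ₁₃ = bearing CR5→MET-08 = 230.636°,  θ₁₂ = bearing CR5→DH-90 = 81.947°
dₓₜ = R·arcsin(sin δ₁₃ · sin(θ₁₃ − θ₁₂)) = 6372.8·arcsin(0.11360·sin(148.689°)) = 376.459 km
|dₓₜ| = 376.459 km

376.5 km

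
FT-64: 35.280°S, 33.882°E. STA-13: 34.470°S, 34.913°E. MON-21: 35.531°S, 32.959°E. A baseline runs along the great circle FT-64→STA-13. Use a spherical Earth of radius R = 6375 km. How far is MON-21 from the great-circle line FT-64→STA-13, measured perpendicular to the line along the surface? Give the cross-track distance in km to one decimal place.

δ₁₃ = central angle FT-64→MON-21 = 0.013842 rad  (haversine)
θ₁₃ = bearing FT-64→MON-21 = 251.282°,  θ₁₂ = bearing FT-64→STA-13 = 46.536°
dₓₜ = R·arcsin(sin δ₁₃ · sin(θ₁₃ − θ₁₂)) = 6375·arcsin(0.01384·sin(204.747°)) = -36.938 km
|dₓₜ| = 36.938 km

36.9 km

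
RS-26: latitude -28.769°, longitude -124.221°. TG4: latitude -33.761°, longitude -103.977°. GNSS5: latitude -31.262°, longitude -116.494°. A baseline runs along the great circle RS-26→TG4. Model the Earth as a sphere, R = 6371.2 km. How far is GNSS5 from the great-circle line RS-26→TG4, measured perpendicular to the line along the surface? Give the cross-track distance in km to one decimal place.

δ₁₃ = central angle RS-26→GNSS5 = 0.124580 rad  (haversine)
θ₁₃ = bearing RS-26→GNSS5 = 112.341°,  θ₁₂ = bearing RS-26→TG4 = 111.227°
dₓₜ = R·arcsin(sin δ₁₃ · sin(θ₁₃ − θ₁₂)) = 6371.2·arcsin(0.12426·sin(1.114°)) = 15.397 km
|dₓₜ| = 15.397 km

15.4 km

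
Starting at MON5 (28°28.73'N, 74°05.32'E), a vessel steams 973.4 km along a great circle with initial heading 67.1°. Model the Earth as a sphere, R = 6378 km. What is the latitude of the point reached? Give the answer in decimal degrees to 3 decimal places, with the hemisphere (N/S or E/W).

31.553°N

MON5: φ = +28.47883°, λ = +74.08867°
δ = d/R = 973.4/6378 = 0.152618 rad
φ₂ = arcsin(sin φ₁ cos δ + cos φ₁ sin δ cos θ)
   = arcsin(0.47683·0.98838 + 0.87899·0.15203·0.38912) = 31.55322°
λ₂ = λ₁ + atan2(sin θ sin δ cos φ₁, cos δ − sin φ₁ sin φ₂) = 83.54767°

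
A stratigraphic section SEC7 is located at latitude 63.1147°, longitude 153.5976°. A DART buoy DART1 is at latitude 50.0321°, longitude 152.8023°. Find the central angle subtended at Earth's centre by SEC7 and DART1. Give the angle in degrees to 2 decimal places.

13.09°

Δφ = -13.0826°,  Δλ = -0.7953°
a = sin²(Δφ/2) + cos φ₁ cos φ₂ sin²(Δλ/2) = 0.012992
c = 2·arcsin(√a) = 0.228458 rad = 13.0897°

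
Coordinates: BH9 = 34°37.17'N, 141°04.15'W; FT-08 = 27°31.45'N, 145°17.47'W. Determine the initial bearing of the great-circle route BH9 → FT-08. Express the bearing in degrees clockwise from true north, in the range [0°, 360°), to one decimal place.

208.1°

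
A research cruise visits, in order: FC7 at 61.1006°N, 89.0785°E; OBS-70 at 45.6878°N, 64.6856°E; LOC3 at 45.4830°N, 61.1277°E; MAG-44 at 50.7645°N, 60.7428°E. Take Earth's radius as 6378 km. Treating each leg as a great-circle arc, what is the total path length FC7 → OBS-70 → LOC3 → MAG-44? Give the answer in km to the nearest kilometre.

FC7→OBS-70: c = 0.365626 rad, d = 2331.96 km
OBS-70→LOC3: c = 0.043601 rad, d = 278.09 km
LOC3→MAG-44: c = 0.092288 rad, d = 588.61 km
Total = 2331.96 + 278.09 + 588.61 = 3198.67 km

3199 km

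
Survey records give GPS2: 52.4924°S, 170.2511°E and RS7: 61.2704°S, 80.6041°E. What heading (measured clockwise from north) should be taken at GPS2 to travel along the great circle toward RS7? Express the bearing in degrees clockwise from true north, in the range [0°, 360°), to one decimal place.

222.1°

Δλ = -89.6470°
y = sin Δλ · cos φ₂ = -0.480667
x = cos φ₁ sin φ₂ − sin φ₁ cos φ₂ cos Δλ = -0.531565
θ = atan2(y, x) = -137.8785° → 222.1215° (mod 360°)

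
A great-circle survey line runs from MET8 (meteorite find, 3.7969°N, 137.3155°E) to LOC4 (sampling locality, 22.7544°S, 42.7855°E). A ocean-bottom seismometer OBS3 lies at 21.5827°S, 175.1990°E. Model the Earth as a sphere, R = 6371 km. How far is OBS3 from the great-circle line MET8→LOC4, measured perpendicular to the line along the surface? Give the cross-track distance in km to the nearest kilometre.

δ₁₃ = central angle MET8→OBS3 = 0.784199 rad  (haversine)
θ₁₃ = bearing MET8→OBS3 = 126.051°,  θ₁₂ = bearing MET8→LOC4 = 247.483°
dₓₜ = R·arcsin(sin δ₁₃ · sin(θ₁₃ − θ₁₂)) = 6371·arcsin(0.70626·sin(-121.432°)) = -4120.671 km
|dₓₜ| = 4120.671 km

4121 km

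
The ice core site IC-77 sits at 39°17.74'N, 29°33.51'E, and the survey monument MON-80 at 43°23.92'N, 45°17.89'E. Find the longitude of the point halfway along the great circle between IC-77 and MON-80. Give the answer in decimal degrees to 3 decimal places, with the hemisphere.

37.179°E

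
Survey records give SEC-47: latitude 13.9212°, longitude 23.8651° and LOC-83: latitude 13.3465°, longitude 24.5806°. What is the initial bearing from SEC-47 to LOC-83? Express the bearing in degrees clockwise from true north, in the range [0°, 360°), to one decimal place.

129.5°

Δλ = 0.7155°
y = sin Δλ · cos φ₂ = 0.012150
x = cos φ₁ sin φ₂ − sin φ₁ cos φ₂ cos Δλ = -0.010012
θ = atan2(y, x) = 129.4890° → 129.4890° (mod 360°)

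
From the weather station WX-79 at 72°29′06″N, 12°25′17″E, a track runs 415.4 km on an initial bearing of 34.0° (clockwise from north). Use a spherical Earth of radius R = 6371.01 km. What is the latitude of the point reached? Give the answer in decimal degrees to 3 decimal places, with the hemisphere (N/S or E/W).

WX-79: φ = +72.48500°, λ = +12.42139°
δ = d/R = 415.4/6371.01 = 0.065202 rad
φ₂ = arcsin(sin φ₁ cos δ + cos φ₁ sin δ cos θ)
   = arcsin(0.95364·0.99788 + 0.30096·0.06516·0.82904) = 75.43622°
λ₂ = λ₁ + atan2(sin θ sin δ cos φ₁, cos δ − sin φ₁ sin φ₂) = 20.75247°

75.436°N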